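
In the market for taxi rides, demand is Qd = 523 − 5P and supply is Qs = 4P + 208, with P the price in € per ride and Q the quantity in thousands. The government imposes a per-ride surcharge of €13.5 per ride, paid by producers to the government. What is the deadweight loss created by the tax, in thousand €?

Without the tax, 523 − 5P = 4P + 208 gives 9P = 315, so P* = €35 and Q* = 348.
With the tax collected from producers, supply shifts: Qs = 4(P − 13.5) + 208.
New equilibrium: buyers pay €41, producers receive €27.5, Q = 318. (Wedge: Pb − Ps = 13.5.)
Quantity falls by |ΔQ| = |348 − 318| = 30.
DWL = ½ · t · |ΔQ| = ½ · 13.5 · 30 = €202.5.

Deadweight loss = €202.5 thousand.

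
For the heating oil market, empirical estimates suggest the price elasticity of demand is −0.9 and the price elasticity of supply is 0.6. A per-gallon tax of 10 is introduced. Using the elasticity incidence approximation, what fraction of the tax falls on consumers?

Consumers' share ≈ 0.4.

Incidence ratio: consumers' share ≈ εs / (εs + |εd|) = 0.6 / (0.6 + 0.9) = 0.4.
Supply is the less elastic side, so consumers bear the smaller share.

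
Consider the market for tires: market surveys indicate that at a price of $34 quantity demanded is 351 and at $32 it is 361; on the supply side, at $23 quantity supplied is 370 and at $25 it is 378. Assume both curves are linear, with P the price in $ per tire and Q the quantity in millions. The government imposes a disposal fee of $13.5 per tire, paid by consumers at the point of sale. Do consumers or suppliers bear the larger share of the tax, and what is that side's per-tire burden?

Demand slope: (361 − 351)/(32 − 34) = -5, so Qd = 521 − 5P.
Supply slope: (378 − 370)/(25 − 23) = 4, so Qs = 4P + 278.
Before the tax: set 521 − 5P = 4P + 278 → P* = $27, Q* = 386.
With the tax collected from consumers, demand (in seller-price terms) shifts: Qd = 521 − 5(P + 13.5).
New equilibrium: consumers pay $33, suppliers receive $19.5, Q = 356. (Wedge: Pb − Ps = 13.5.)
Per-tire burden: consumers $6, suppliers $7.5.
Suppliers take the larger share because supply is less price-elastic here (demand slope 5 vs supply slope 4).

Suppliers bear the larger share: $7.5 per tire.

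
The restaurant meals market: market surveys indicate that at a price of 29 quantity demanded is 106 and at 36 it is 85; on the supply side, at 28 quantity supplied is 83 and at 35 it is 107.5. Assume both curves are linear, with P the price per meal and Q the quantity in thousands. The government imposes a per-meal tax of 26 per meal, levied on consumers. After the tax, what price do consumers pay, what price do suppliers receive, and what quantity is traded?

Consumers pay 46; suppliers receive 20; quantity = 55.

Demand slope: (85 − 106)/(36 − 29) = -3, so Qd = 193 − 3P.
Supply slope: (107.5 − 83)/(35 − 28) = 3.5, so Qs = 3.5P − 15.
Without the tax, 193 − 3P = 3.5P − 15 gives 6.5P = 208, so P* = 32 and Q* = 97.
With the tax collected from consumers, demand (in seller-price terms) shifts: Qd = 193 − 3(P + 26).
Solving gives Q = 55 with consumers paying 46 and suppliers receiving 20 (the 26 wedge).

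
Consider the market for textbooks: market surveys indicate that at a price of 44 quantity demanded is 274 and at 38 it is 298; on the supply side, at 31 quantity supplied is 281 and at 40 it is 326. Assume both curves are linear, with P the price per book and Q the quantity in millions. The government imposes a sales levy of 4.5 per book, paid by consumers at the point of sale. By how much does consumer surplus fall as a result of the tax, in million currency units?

Demand slope: (298 − 274)/(38 − 44) = -4, so Qd = 450 − 4P.
Supply slope: (326 − 281)/(40 − 31) = 5, so Qs = 5P + 126.
Before the tax: set 450 − 4P = 5P + 126 → P* = 36, Q* = 306.
With the tax collected from consumers, demand (in seller-price terms) shifts: Qd = 450 − 4(P + 4.5).
Solving gives Q = 296 with consumers paying 38.5 and producers receiving 34 (the 4.5 wedge).
ΔCS is the trapezoid between Q = 296 and Q = 306 of height 2.5: ½ · (306 + 296) · 2.5 = 752.5.

Consumer surplus falls by 752.5 million.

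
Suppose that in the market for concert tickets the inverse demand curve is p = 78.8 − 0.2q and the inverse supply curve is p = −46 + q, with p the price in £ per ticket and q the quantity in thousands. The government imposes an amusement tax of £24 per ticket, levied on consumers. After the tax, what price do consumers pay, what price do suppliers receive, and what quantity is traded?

Rewrite in direct form: qd = 394 − 5p and qs = p + 46.
Before the tax: set 394 − 5p = p + 46 → p* = £58, q* = 104.
With the tax collected from consumers, demand (in seller-price terms) shifts: qd = 394 − 5(p + 24).
New equilibrium: consumers pay £62, suppliers receive £38, q = 84. (Wedge: pb − ps = 24.)

Consumers pay £62; suppliers receive £38; quantity = 84.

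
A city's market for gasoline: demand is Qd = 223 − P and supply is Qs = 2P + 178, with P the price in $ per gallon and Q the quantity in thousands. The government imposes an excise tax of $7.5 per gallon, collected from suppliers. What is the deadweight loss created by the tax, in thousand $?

Deadweight loss = $18.75 thousand.

Before the tax: set 223 − P = 2P + 178 → P* = $15, Q* = 208.
With the tax collected from suppliers, supply shifts: Qs = 2(P − 7.5) + 178.
New equilibrium: consumers pay $20, suppliers receive $12.5, Q = 203. (Wedge: Pb − Ps = 7.5.)
Quantity falls by |ΔQ| = |208 − 203| = 5.
DWL = ½ · t · |ΔQ| = ½ · 7.5 · 5 = $18.75.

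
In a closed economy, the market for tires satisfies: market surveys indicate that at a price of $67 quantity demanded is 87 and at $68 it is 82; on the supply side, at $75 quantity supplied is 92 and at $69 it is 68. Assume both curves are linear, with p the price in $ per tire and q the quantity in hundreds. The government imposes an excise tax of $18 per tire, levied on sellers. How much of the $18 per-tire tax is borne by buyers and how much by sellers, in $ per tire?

Buyers bear $8 per tire; sellers bear $10 per tire.

Demand slope: (82 − 87)/(68 − 67) = -5, so qd = 422 − 5p.
Supply slope: (68 − 92)/(69 − 75) = 4, so qs = 4p − 208.
Without the tax, 422 − 5p = 4p − 208 gives 9p = 630, so p* = $70 and q* = 72.
With the tax collected from sellers, supply shifts: qs = 4(p − 18) − 208.
New equilibrium: buyers pay $78, sellers receive $60, q = 32. (Wedge: pb − ps = 18.)
Burden on buyers: $8; on sellers: $10. (They sum to $18.)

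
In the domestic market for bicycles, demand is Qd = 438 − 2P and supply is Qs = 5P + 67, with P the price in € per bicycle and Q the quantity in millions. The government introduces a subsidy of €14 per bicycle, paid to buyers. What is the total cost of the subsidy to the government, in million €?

Government outlay = €4928 million.

Without the subsidy, 438 − 2P = 5P + 67 gives 7P = 371, so P* = €53 and Q* = 332.
With a per-unit subsidy paid to buyers, each effectively pays P − 14, so demand becomes Qd = 438 − 2(P − 14).
Solving gives Q = 352 with buyers paying €43 and suppliers receiving €57 (the €14 wedge).
Outlay = t · Q = 14 · 352 = €4928.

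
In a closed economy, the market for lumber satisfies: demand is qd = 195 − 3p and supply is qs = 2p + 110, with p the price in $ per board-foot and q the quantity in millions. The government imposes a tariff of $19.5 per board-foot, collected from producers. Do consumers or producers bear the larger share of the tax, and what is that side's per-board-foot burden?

Without the tax, 195 − 3p = 2p + 110 gives 5p = 85, so p* = $17 and q* = 144.
With the tax collected from producers, supply shifts: qs = 2(p − 19.5) + 110.
New equilibrium: consumers pay $24.8, producers receive $5.3, q = 120.6. (Wedge: pb − ps = 19.5.)
Per-board-foot burden: consumers $7.8, producers $11.7.
Producers take the larger share because supply is less price-elastic here (demand slope 3 vs supply slope 2).
The less price-elastic side of the market bears the larger share of a per-unit tax.

Producers bear the larger share: $11.7 per board-foot.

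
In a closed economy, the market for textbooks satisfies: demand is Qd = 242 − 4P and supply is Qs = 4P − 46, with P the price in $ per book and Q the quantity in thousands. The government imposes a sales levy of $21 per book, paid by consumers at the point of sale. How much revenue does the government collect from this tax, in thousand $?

Tax revenue = $1176 thousand.

Without the tax, 242 − 4P = 4P − 46 gives 8P = 288, so P* = $36 and Q* = 98.
With the tax collected from consumers, demand (in seller-price terms) shifts: Qd = 242 − 4(P + 21).
New equilibrium: consumers pay $46.5, sellers receive $25.5, Q = 56. (Wedge: Pb − Ps = 21.)
Revenue = t · Q = 21 · 56 = $1176.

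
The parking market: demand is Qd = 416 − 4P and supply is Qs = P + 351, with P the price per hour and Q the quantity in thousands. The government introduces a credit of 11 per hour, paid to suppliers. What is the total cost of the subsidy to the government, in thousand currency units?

Government outlay = 4100.8 thousand.

Before the subsidy: set 416 − 4P = P + 351 → P* = 13, Q* = 364.
With a per-unit subsidy paid to suppliers, each receives P + 11 per unit sold, so supply becomes Qs = (P + 11) + 351.
New equilibrium: buyers pay 10.8, suppliers receive 21.8, Q = 372.8. (Wedge: Pb − Ps = −11.)
Outlay = t · Q = 11 · 372.8 = 4100.8.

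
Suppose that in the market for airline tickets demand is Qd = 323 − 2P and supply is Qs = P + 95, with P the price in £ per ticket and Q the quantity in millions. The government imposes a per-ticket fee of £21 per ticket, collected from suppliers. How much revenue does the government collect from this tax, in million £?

Before the tax: set 323 − 2P = P + 95 → P* = £76, Q* = 171.
With the tax collected from suppliers, supply shifts: Qs = (P − 21) + 95.
Solving gives Q = 157 with consumers paying £83 and suppliers receiving £62 (the £21 wedge).
Revenue = t · Q = 21 · 157 = £3297.

Tax revenue = £3297 million.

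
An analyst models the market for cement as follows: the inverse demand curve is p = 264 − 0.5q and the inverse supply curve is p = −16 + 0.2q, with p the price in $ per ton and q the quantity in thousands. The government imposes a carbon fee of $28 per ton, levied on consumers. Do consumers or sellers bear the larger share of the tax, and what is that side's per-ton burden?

Inverting to q(p) form: qd = 528 − 2p; qs = 5p + 80.
Before the tax: set 528 − 2p = 5p + 80 → p* = $64, q* = 400.
With the tax collected from consumers, demand (in seller-price terms) shifts: qd = 528 − 2(p + 28).
Solving gives q = 360 with consumers paying $84 and sellers receiving $56 (the $28 wedge).
Per-ton burden: consumers $20, sellers $8.
Consumers take the larger share because demand is less price-elastic here (demand slope 2 vs supply slope 5).

Consumers bear the larger share: $20 per ton.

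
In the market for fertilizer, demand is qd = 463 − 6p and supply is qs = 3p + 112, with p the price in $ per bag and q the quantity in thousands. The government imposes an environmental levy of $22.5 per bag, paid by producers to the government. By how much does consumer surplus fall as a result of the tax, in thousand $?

Consumer surplus falls by $1548.75 thousand.

Before the tax: set 463 − 6p = 3p + 112 → p* = $39, q* = 229.
With the tax collected from producers, supply shifts: qs = 3(p − 22.5) + 112.
New equilibrium: consumers pay $46.5, producers receive $24, q = 184. (Wedge: pb − ps = 22.5.)
ΔCS is the trapezoid between Q = 184 and Q = 229 of height $7.5: ½ · (229 + 184) · 7.5 = $1548.75.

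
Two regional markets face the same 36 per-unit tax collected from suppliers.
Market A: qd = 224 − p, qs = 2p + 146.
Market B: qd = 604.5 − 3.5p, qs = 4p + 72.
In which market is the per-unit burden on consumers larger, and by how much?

Market A: pre-tax p* = 26, q* = 198; post-tax q = 174; per-unit burden on consumers = 24.
Market B: pre-tax p* = 71, q* = 356; post-tax q = 288.8; per-unit burden on consumers = 19.2.
Difference: 24 vs 19.2 → market A is larger by 4.8.

Market A, by 4.8.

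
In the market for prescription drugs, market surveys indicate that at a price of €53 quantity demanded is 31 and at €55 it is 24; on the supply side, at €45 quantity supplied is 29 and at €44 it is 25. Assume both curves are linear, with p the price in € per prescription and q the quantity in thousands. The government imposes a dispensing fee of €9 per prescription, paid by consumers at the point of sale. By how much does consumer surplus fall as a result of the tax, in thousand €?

Demand slope: (24 − 31)/(55 − 53) = -3.5, so qd = 216.5 − 3.5p.
Supply slope: (25 − 29)/(44 − 45) = 4, so qs = 4p − 151.
Before the tax: set 216.5 − 3.5p = 4p − 151 → p* = €49, q* = 45.
With the tax collected from consumers, demand (in seller-price terms) shifts: qd = 216.5 − 3.5(p + 9).
New equilibrium: consumers pay €53.8, sellers receive €44.8, q = 28.2. (Wedge: pb − ps = 9.)
ΔCS is the trapezoid between Q = 28.2 and Q = 45 of height €4.8: ½ · (45 + 28.2) · 4.8 = €175.68.

Consumer surplus falls by €175.68 thousand.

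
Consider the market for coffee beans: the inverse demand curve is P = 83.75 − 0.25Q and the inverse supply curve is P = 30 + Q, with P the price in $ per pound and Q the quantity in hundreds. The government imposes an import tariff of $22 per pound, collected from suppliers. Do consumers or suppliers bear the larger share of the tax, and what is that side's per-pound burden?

Rewrite in direct form: Qd = 335 − 4P and Qs = P − 30.
Before the tax: set 335 − 4P = P − 30 → P* = $73, Q* = 43.
With the tax collected from suppliers, supply shifts: Qs = (P − 22) − 30.
New equilibrium: consumers pay $77.4, suppliers receive $55.4, Q = 25.4. (Wedge: Pb − Ps = 22.)
Per-pound burden: consumers $4.4, suppliers $17.6.
Suppliers take the larger share because supply is less price-elastic here (demand slope 4 vs supply slope 1).

Suppliers bear the larger share: $17.6 per pound.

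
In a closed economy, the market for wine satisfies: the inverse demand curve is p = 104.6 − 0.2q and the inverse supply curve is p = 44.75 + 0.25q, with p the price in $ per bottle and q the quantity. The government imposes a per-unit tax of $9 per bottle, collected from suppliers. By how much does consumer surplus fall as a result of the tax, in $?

Inverting to q(p) form: qd = 523 − 5p; qs = 4p − 179.
Before the tax: set 523 − 5p = 4p − 179 → p* = $78, q* = 133.
With the tax collected from suppliers, supply shifts: qs = 4(p − 9) − 179.
New equilibrium: consumers pay $82, suppliers receive $73, q = 113. (Wedge: pb − ps = 9.)
ΔCS is the trapezoid between Q = 113 and Q = 133 of height $4: ½ · (133 + 113) · 4 = $492.

Consumer surplus falls by $492.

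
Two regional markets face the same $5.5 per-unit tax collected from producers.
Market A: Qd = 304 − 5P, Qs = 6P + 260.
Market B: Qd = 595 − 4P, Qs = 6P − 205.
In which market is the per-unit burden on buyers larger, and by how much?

Market A: pre-tax P* = $4, Q* = 284; post-tax Q = 269; per-unit burden on buyers = $3.
Market B: pre-tax P* = $80, Q* = 275; post-tax Q = 261.8; per-unit burden on buyers = $3.3.
Difference: $3 vs $3.3 → market B is larger by $0.3.

Market B, by $0.3.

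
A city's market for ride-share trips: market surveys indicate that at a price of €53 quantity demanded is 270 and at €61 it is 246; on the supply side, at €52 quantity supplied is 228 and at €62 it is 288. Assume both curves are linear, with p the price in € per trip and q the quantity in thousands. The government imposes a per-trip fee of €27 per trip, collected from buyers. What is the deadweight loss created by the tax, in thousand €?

Demand slope: (246 − 270)/(61 − 53) = -3, so qd = 429 − 3p.
Supply slope: (288 − 228)/(62 − 52) = 6, so qs = 6p − 84.
Without the tax, 429 − 3p = 6p − 84 gives 9p = 513, so p* = €57 and q* = 258.
With the tax collected from buyers, demand (in seller-price terms) shifts: qd = 429 − 3(p + 27).
New equilibrium: buyers pay €75, producers receive €48, q = 204. (Wedge: pb − ps = 27.)
Quantity falls by |ΔQ| = |258 − 204| = 54.
DWL = ½ · t · |ΔQ| = ½ · 27 · 54 = €729.

Deadweight loss = €729 thousand.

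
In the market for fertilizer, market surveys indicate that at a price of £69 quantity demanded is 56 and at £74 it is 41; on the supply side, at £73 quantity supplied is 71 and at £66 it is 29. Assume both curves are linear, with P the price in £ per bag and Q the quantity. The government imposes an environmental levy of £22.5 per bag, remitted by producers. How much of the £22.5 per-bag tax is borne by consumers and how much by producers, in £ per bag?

Consumers bear £15 per bag; producers bear £7.5 per bag.

Demand slope: (41 − 56)/(74 − 69) = -3, so Qd = 263 − 3P.
Supply slope: (29 − 71)/(66 − 73) = 6, so Qs = 6P − 367.
Before the tax: set 263 − 3P = 6P − 367 → P* = £70, Q* = 53.
With the tax collected from producers, supply shifts: Qs = 6(P − 22.5) − 367.
Solving gives Q = 8 with consumers paying £85 and producers receiving £62.5 (the £22.5 wedge).
Burden on consumers: £15; on producers: £7.5. (They sum to £22.5.)
The less price-elastic side of the market bears the larger share of a per-unit tax.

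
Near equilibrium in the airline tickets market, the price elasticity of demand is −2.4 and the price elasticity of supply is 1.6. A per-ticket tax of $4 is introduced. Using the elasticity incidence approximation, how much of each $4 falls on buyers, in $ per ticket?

Incidence ratio: buyers' share ≈ εs / (εs + |εd|) = 1.6 / (1.6 + 2.4) = 0.4.
So buyers bear ≈ 0.4 × $4 = $1.6; suppliers bear $2.4.

Buyers bear ≈ $1.6 per ticket.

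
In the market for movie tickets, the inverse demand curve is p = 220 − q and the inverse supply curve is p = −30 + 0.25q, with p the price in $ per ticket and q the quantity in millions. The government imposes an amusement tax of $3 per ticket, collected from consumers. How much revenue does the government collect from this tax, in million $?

Rewrite in direct form: qd = 220 − p and qs = 4p + 120.
Before the tax: set 220 − p = 4p + 120 → p* = $20, q* = 200.
With the tax collected from consumers, demand (in seller-price terms) shifts: qd = 220 − (p + 3).
Solving gives q = 197.6 with consumers paying $22.4 and producers receiving $19.4 (the $3 wedge).
Revenue = t · Q = 3 · 197.6 = $592.8.

Tax revenue = $592.8 million.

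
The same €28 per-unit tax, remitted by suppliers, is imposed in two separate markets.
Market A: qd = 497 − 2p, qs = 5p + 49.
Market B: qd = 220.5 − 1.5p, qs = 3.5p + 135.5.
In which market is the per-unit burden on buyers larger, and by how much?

Market A, by €0.4.

Market A: pre-tax p* = €64, q* = 369; post-tax q = 329; per-unit burden on buyers = €20.
Market B: pre-tax p* = €17, q* = 195; post-tax q = 165.6; per-unit burden on buyers = €19.6.
Difference: €20 vs €19.6 → market A is larger by €0.4.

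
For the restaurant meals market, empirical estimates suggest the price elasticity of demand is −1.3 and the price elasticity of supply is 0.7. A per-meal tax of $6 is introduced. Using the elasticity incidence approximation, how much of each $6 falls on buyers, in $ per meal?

Incidence ratio: buyers' share ≈ εs / (εs + |εd|) = 0.7 / (0.7 + 1.3) = 0.35.
So buyers bear ≈ 0.35 × $6 = $2.1; sellers bear $3.9.

Buyers bear ≈ $2.1 per meal.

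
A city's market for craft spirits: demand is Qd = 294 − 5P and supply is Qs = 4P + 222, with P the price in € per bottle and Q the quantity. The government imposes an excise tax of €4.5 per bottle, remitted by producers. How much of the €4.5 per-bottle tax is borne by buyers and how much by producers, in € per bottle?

Buyers bear €2 per bottle; producers bear €2.5 per bottle.

Without the tax, 294 − 5P = 4P + 222 gives 9P = 72, so P* = €8 and Q* = 254.
With the tax collected from producers, supply shifts: Qs = 4(P − 4.5) + 222.
New equilibrium: buyers pay €10, producers receive €5.5, Q = 244. (Wedge: Pb − Ps = 4.5.)
Burden on buyers: €2; on producers: €2.5. (They sum to €4.5.)
The less price-elastic side of the market bears the larger share of a per-unit tax.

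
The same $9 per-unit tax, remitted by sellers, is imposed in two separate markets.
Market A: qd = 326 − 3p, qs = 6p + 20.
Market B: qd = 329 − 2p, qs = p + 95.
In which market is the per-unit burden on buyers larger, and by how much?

Market A, by $3.

Market A: pre-tax p* = $34, q* = 224; post-tax q = 206; per-unit burden on buyers = $6.
Market B: pre-tax p* = $78, q* = 173; post-tax q = 167; per-unit burden on buyers = $3.
Difference: $6 vs $3 → market A is larger by $3.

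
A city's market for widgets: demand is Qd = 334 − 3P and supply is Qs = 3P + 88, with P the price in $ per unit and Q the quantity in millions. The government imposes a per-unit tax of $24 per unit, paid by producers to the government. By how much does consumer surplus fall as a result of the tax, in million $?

Without the tax, 334 − 3P = 3P + 88 gives 6P = 246, so P* = $41 and Q* = 211.
With the tax collected from producers, supply shifts: Qs = 3(P − 24) + 88.
New equilibrium: consumers pay $53, producers receive $29, Q = 175. (Wedge: Pb − Ps = 24.)
ΔCS is the trapezoid between Q = 175 and Q = 211 of height $12: ½ · (211 + 175) · 12 = $2316.

Consumer surplus falls by $2316 million.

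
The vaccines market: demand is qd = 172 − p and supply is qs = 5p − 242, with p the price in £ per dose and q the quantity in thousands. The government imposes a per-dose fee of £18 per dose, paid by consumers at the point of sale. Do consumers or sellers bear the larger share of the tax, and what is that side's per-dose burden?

Consumers bear the larger share: £15 per dose.

Before the tax: set 172 − p = 5p − 242 → p* = £69, q* = 103.
With the tax collected from consumers, demand (in seller-price terms) shifts: qd = 172 − (p + 18).
New equilibrium: consumers pay £84, sellers receive £66, q = 88. (Wedge: pb − ps = 18.)
Per-dose burden: consumers £15, sellers £3.
Consumers take the larger share because demand is less price-elastic here (demand slope 1 vs supply slope 5).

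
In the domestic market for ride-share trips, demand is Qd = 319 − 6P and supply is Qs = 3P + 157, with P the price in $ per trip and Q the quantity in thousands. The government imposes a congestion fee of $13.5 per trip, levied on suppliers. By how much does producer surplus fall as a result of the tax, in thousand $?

Producer surplus falls by $1777.5 thousand.

Before the tax: set 319 − 6P = 3P + 157 → P* = $18, Q* = 211.
With the tax collected from suppliers, supply shifts: Qs = 3(P − 13.5) + 157.
Solving gives Q = 184 with buyers paying $22.5 and suppliers receiving $9 (the $13.5 wedge).
ΔPS is the trapezoid between Q = 184 and Q = 211 of height $9: ½ · (211 + 184) · 9 = $1777.5.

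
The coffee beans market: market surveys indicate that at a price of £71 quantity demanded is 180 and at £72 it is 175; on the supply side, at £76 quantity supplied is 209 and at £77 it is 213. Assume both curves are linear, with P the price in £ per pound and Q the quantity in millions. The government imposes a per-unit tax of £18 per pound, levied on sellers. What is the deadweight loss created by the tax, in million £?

Demand slope: (175 − 180)/(72 − 71) = -5, so Qd = 535 − 5P.
Supply slope: (213 − 209)/(77 − 76) = 4, so Qs = 4P − 95.
Before the tax: set 535 − 5P = 4P − 95 → P* = £70, Q* = 185.
With the tax collected from sellers, supply shifts: Qs = 4(P − 18) − 95.
New equilibrium: buyers pay £78, sellers receive £60, Q = 145. (Wedge: Pb − Ps = 18.)
Quantity falls by |ΔQ| = |185 − 145| = 40.
DWL = ½ · t · |ΔQ| = ½ · 18 · 40 = £360.

Deadweight loss = £360 million.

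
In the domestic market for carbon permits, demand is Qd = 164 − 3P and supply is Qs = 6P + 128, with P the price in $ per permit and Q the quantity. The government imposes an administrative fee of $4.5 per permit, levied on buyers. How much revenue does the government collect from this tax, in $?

Tax revenue = $643.5.

Before the tax: set 164 − 3P = 6P + 128 → P* = $4, Q* = 152.
With the tax collected from buyers, demand (in seller-price terms) shifts: Qd = 164 − 3(P + 4.5).
New equilibrium: buyers pay $7, suppliers receive $2.5, Q = 143. (Wedge: Pb − Ps = 4.5.)
Revenue = t · Q = 4.5 · 143 = $643.5.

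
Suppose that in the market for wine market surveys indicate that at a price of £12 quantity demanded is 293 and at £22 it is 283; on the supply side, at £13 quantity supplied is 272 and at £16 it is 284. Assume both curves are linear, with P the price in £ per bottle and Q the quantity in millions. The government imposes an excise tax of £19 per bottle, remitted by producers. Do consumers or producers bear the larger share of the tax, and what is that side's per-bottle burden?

Consumers bear the larger share: £15.2 per bottle.

Demand slope: (283 − 293)/(22 − 12) = -1, so Qd = 305 − P.
Supply slope: (284 − 272)/(16 − 13) = 4, so Qs = 4P + 220.
Before the tax: set 305 − P = 4P + 220 → P* = £17, Q* = 288.
With the tax collected from producers, supply shifts: Qs = 4(P − 19) + 220.
New equilibrium: consumers pay £32.2, producers receive £13.2, Q = 272.8. (Wedge: Pb − Ps = 19.)
Per-bottle burden: consumers £15.2, producers £3.8.
Consumers take the larger share because demand is less price-elastic here (demand slope 1 vs supply slope 4).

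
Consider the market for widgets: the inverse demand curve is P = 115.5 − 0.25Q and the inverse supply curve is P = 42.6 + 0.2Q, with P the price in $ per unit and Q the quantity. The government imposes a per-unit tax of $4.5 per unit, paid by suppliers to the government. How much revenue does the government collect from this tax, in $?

Tax revenue = $684.

Rewrite in direct form: Qd = 462 − 4P and Qs = 5P − 213.
Without the tax, 462 − 4P = 5P − 213 gives 9P = 675, so P* = $75 and Q* = 162.
With the tax collected from suppliers, supply shifts: Qs = 5(P − 4.5) − 213.
Solving gives Q = 152 with consumers paying $77.5 and suppliers receiving $73 (the $4.5 wedge).
Revenue = t · Q = 4.5 · 152 = $684.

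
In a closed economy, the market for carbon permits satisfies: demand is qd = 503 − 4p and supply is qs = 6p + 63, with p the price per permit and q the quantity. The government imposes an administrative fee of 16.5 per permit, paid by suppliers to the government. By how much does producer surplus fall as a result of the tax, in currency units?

Without the tax, 503 − 4p = 6p + 63 gives 10p = 440, so p* = 44 and q* = 327.
With the tax collected from suppliers, supply shifts: qs = 6(p − 16.5) + 63.
New equilibrium: consumers pay 53.9, suppliers receive 37.4, q = 287.4. (Wedge: pb − ps = 16.5.)
ΔPS is the trapezoid between Q = 287.4 and Q = 327 of height 6.6: ½ · (327 + 287.4) · 6.6 = 2027.52.

Producer surplus falls by 2027.52.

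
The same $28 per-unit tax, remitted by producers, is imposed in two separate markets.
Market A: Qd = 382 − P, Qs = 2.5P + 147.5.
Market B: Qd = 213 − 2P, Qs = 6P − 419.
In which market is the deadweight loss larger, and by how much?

Market A: pre-tax P* = $67, Q* = 315; post-tax Q = 295; deadweight loss = $280.
Market B: pre-tax P* = $79, Q* = 55; post-tax Q = 13; deadweight loss = $588.
Difference: $280 vs $588 → market B is larger by $308.

Market B, by $308.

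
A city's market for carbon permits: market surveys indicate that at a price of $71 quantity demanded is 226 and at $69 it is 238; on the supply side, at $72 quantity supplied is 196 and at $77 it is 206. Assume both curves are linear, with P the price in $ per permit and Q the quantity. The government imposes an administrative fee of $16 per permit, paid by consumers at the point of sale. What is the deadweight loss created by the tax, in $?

Demand slope: (238 − 226)/(69 − 71) = -6, so Qd = 652 − 6P.
Supply slope: (206 − 196)/(77 − 72) = 2, so Qs = 2P + 52.
Before the tax: set 652 − 6P = 2P + 52 → P* = $75, Q* = 202.
With the tax collected from consumers, demand (in seller-price terms) shifts: Qd = 652 − 6(P + 16).
Solving gives Q = 178 with consumers paying $79 and producers receiving $63 (the $16 wedge).
Quantity falls by |ΔQ| = |202 − 178| = 24.
DWL = ½ · t · |ΔQ| = ½ · 16 · 24 = $192.

Deadweight loss = $192.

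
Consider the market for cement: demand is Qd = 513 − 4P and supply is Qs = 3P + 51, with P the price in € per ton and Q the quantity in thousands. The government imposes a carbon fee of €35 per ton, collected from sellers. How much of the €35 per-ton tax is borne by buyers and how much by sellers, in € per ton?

Before the tax: set 513 − 4P = 3P + 51 → P* = €66, Q* = 249.
With the tax collected from sellers, supply shifts: Qs = 3(P − 35) + 51.
Solving gives Q = 189 with buyers paying €81 and sellers receiving €46 (the €35 wedge).
Burden on buyers: €15; on sellers: €20. (They sum to €35.)
The less price-elastic side of the market bears the larger share of a per-unit tax.

Buyers bear €15 per ton; sellers bear €20 per ton.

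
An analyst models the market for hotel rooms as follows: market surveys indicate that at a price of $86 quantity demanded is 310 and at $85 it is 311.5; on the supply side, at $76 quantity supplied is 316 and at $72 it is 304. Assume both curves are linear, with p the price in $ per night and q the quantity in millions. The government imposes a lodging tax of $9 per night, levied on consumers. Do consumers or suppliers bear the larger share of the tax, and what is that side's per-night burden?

Demand slope: (311.5 − 310)/(85 − 86) = -1.5, so qd = 439 − 1.5p.
Supply slope: (304 − 316)/(72 − 76) = 3, so qs = 3p + 88.
Before the tax: set 439 − 1.5p = 3p + 88 → p* = $78, q* = 322.
With the tax collected from consumers, demand (in seller-price terms) shifts: qd = 439 − 1.5(p + 9).
New equilibrium: consumers pay $84, suppliers receive $75, q = 313. (Wedge: pb − ps = 9.)
Per-night burden: consumers $6, suppliers $3.
Consumers take the larger share because demand is less price-elastic here (demand slope 1.5 vs supply slope 3).

Consumers bear the larger share: $6 per night.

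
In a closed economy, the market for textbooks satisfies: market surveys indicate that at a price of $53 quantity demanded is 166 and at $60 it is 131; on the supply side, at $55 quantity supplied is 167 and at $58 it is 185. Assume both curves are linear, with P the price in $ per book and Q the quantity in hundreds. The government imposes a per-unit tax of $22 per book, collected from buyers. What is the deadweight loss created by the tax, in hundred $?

Deadweight loss = $660 hundred.

Demand slope: (131 − 166)/(60 − 53) = -5, so Qd = 431 − 5P.
Supply slope: (185 − 167)/(58 − 55) = 6, so Qs = 6P − 163.
Before the tax: set 431 − 5P = 6P − 163 → P* = $54, Q* = 161.
With the tax collected from buyers, demand (in seller-price terms) shifts: Qd = 431 − 5(P + 22).
New equilibrium: buyers pay $66, suppliers receive $44, Q = 101. (Wedge: Pb − Ps = 22.)
Quantity falls by |ΔQ| = |161 − 101| = 60.
DWL = ½ · t · |ΔQ| = ½ · 22 · 60 = $660.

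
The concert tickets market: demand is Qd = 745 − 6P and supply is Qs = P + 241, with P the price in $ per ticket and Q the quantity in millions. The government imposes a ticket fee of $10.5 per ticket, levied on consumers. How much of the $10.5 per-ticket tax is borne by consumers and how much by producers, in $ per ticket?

Without the tax, 745 − 6P = P + 241 gives 7P = 504, so P* = $72 and Q* = 313.
With the tax collected from consumers, demand (in seller-price terms) shifts: Qd = 745 − 6(P + 10.5).
New equilibrium: consumers pay $73.5, producers receive $63, Q = 304. (Wedge: Pb − Ps = 10.5.)
Burden on consumers: $1.5; on producers: $9. (They sum to $10.5.)
The less price-elastic side of the market bears the larger share of a per-unit tax.

Consumers bear $1.5 per ticket; producers bear $9 per ticket.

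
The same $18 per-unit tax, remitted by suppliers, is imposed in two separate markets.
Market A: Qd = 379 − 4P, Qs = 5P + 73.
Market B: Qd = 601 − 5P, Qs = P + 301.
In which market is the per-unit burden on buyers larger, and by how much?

Market A: pre-tax P* = $34, Q* = 243; post-tax Q = 203; per-unit burden on buyers = $10.
Market B: pre-tax P* = $50, Q* = 351; post-tax Q = 336; per-unit burden on buyers = $3.
Difference: $10 vs $3 → market A is larger by $7.

Market A, by $7.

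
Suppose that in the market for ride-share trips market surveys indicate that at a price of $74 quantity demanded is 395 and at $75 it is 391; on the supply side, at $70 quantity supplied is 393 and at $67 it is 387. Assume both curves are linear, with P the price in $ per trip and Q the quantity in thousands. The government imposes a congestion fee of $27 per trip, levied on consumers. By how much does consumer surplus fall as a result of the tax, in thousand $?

Consumer surplus falls by $3429 thousand.

Demand slope: (391 − 395)/(75 − 74) = -4, so Qd = 691 − 4P.
Supply slope: (387 − 393)/(67 − 70) = 2, so Qs = 2P + 253.
Before the tax: set 691 − 4P = 2P + 253 → P* = $73, Q* = 399.
With the tax collected from consumers, demand (in seller-price terms) shifts: Qd = 691 − 4(P + 27).
New equilibrium: consumers pay $82, producers receive $55, Q = 363. (Wedge: Pb − Ps = 27.)
ΔCS is the trapezoid between Q = 363 and Q = 399 of height $9: ½ · (399 + 363) · 9 = $3429.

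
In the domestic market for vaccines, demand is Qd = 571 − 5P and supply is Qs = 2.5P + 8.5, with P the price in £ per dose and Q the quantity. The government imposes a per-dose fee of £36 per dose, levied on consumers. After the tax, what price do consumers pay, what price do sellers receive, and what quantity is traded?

Consumers pay £87; sellers receive £51; quantity = 136.

Without the tax, 571 − 5P = 2.5P + 8.5 gives 7.5P = 562.5, so P* = £75 and Q* = 196.
With the tax collected from consumers, demand (in seller-price terms) shifts: Qd = 571 − 5(P + 36).
Solving gives Q = 136 with consumers paying £87 and sellers receiving £51 (the £36 wedge).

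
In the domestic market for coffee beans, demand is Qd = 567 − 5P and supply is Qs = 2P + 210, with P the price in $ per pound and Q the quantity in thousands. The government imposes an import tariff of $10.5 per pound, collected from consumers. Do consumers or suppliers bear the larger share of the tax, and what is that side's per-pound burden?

Without the tax, 567 − 5P = 2P + 210 gives 7P = 357, so P* = $51 and Q* = 312.
With the tax collected from consumers, demand (in seller-price terms) shifts: Qd = 567 − 5(P + 10.5).
Solving gives Q = 297 with consumers paying $54 and suppliers receiving $43.5 (the $10.5 wedge).
Per-pound burden: consumers $3, suppliers $7.5.
Suppliers take the larger share because supply is less price-elastic here (demand slope 5 vs supply slope 2).

Suppliers bear the larger share: $7.5 per pound.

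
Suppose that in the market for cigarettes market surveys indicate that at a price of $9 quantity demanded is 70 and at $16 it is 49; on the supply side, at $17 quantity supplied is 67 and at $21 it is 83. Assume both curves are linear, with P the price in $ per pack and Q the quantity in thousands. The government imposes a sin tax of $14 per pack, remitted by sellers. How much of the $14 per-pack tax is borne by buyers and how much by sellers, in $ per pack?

Demand slope: (49 − 70)/(16 − 9) = -3, so Qd = 97 − 3P.
Supply slope: (83 − 67)/(21 − 17) = 4, so Qs = 4P − 1.
Before the tax: set 97 − 3P = 4P − 1 → P* = $14, Q* = 55.
With the tax collected from sellers, supply shifts: Qs = 4(P − 14) − 1.
Solving gives Q = 31 with buyers paying $22 and sellers receiving $8 (the $14 wedge).
Burden on buyers: $8; on sellers: $6. (They sum to $14.)
The less price-elastic side of the market bears the larger share of a per-unit tax.

Buyers bear $8 per pack; sellers bear $6 per pack.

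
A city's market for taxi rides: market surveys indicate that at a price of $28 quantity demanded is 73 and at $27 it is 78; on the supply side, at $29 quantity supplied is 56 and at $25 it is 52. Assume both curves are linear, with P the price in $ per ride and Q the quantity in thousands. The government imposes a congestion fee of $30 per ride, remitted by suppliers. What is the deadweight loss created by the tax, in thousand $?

Deadweight loss = $375 thousand.

Demand slope: (78 − 73)/(27 − 28) = -5, so Qd = 213 − 5P.
Supply slope: (52 − 56)/(25 − 29) = 1, so Qs = P + 27.
Before the tax: set 213 − 5P = P + 27 → P* = $31, Q* = 58.
With the tax collected from suppliers, supply shifts: Qs = (P − 30) + 27.
Solving gives Q = 33 with buyers paying $36 and suppliers receiving $6 (the $30 wedge).
Quantity falls by |ΔQ| = |58 − 33| = 25.
DWL = ½ · t · |ΔQ| = ½ · 30 · 25 = $375.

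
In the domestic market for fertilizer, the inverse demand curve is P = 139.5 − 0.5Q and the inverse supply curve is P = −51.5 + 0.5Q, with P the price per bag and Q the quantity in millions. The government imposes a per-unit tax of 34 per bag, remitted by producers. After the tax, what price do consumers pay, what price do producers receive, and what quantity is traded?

Inverting to Q(P) form: Qd = 279 − 2P; Qs = 2P + 103.
Without the tax, 279 − 2P = 2P + 103 gives 4P = 176, so P* = 44 and Q* = 191.
With the tax collected from producers, supply shifts: Qs = 2(P − 34) + 103.
New equilibrium: consumers pay 61, producers receive 27, Q = 157. (Wedge: Pb − Ps = 34.)

Consumers pay 61; producers receive 27; quantity = 157.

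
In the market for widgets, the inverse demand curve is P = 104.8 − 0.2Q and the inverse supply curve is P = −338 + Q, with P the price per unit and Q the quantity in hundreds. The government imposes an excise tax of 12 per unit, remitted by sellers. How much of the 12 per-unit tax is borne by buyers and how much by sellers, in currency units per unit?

Buyers bear 2 per unit; sellers bear 10 per unit.

Inverting to Q(P) form: Qd = 524 − 5P; Qs = P + 338.
Before the tax: set 524 − 5P = P + 338 → P* = 31, Q* = 369.
With the tax collected from sellers, supply shifts: Qs = (P − 12) + 338.
New equilibrium: buyers pay 33, sellers receive 21, Q = 359. (Wedge: Pb − Ps = 12.)
Burden on buyers: 2; on sellers: 10. (They sum to 12.)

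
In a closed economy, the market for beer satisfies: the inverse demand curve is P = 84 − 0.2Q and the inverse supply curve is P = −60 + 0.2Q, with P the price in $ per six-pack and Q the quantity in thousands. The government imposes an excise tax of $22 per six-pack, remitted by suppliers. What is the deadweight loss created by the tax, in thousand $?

Deadweight loss = $605 thousand.

Inverting to Q(P) form: Qd = 420 − 5P; Qs = 5P + 300.
Without the tax, 420 − 5P = 5P + 300 gives 10P = 120, so P* = $12 and Q* = 360.
With the tax collected from suppliers, supply shifts: Qs = 5(P − 22) + 300.
New equilibrium: buyers pay $23, suppliers receive $1, Q = 305. (Wedge: Pb − Ps = 22.)
Quantity falls by |ΔQ| = |360 − 305| = 55.
DWL = ½ · t · |ΔQ| = ½ · 22 · 55 = $605.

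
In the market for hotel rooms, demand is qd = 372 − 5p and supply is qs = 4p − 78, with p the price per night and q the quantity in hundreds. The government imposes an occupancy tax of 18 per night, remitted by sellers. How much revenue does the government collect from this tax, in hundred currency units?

Without the tax, 372 − 5p = 4p − 78 gives 9p = 450, so p* = 50 and q* = 122.
With the tax collected from sellers, supply shifts: qs = 4(p − 18) − 78.
Solving gives q = 82 with consumers paying 58 and sellers receiving 40 (the 18 wedge).
Revenue = t · Q = 18 · 82 = 1476.

Tax revenue = 1476 hundred.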